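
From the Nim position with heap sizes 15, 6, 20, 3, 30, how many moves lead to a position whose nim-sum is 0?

0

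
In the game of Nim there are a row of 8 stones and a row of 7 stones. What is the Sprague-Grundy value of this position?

15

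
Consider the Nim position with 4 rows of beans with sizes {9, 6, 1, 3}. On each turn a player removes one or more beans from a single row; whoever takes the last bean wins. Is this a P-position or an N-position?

N-position

Compute the nim-sum pairwise:
9 ^ 6 = 15
15 ^ 1 = 14
14 ^ 3 = 13
The nim-sum is 13 ≠ 0, so this is an N-position: the player to move can win.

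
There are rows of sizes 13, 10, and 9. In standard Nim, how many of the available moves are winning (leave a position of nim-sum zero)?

Bitwise XOR of the heap sizes:
  1101  (13)
  1010  (10)
  1001  (9)
  ----
  1110  (14)
The overall nim-sum is X = 14. A row of size p has a winning move iff p XOR X < p (reduce it to p XOR X).
  13: 13 XOR 14 = 3 < 13 — winning move (to 3).
  10: 10 XOR 14 = 4 < 10 — winning move (to 4).
  9: 9 XOR 14 = 7 < 9 — winning move (to 7).
That gives 3 winning moves.

3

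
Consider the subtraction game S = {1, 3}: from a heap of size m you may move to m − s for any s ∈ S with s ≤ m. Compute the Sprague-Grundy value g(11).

Build the Grundy sequence with g(k) = mex{g(k−s) : s ∈ {1, 3}, s ≤ k}:
g(0) = mex{} = 0
g(1) = mex{0} = 1
g(2) = mex{1} = 0
g(3) = mex{0} = 1
g(4) = mex{1} = 0
g(5) = mex{0} = 1
g(6) = mex{1} = 0
g(7) = mex{0} = 1
g(8) = mex{1} = 0
g(9) = mex{0} = 1
g(10) = mex{1} = 0
g(11) = mex{0} = 1
So g(11) = 1.

1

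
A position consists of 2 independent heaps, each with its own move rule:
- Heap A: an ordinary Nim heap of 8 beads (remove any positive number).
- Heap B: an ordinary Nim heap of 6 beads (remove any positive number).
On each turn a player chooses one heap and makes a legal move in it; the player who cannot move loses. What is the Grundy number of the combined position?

Heap A is a plain Nim heap of size 8, so its Grundy value is 8.
Heap B is a plain Nim heap of size 6, so its Grundy value is 6.
By the Sprague-Grundy theorem, the Grundy value of a sum of independent games is the XOR of the component values.
Combined value = 8 XOR 6 = 14.

14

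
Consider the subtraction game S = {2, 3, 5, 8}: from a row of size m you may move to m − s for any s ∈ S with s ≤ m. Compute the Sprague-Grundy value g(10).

Compute g(0), g(1), … for moves {2, 3, 5, 8}:
k:     0  1  2  3  4  5  6  7  8  9 10
g(k):  0  0  1  1  2  2  3  0  4  1  3
So g(10) = 3.

3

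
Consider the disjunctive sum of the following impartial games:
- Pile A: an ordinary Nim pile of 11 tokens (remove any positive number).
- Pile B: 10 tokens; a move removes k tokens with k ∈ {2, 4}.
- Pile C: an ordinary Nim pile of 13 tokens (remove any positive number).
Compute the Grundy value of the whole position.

4

Pile A is a plain Nim pile of size 11, so its Grundy value is 11.
Grundy values for pile B (subtraction set {2, 4}):
g(0) = mex{} = 0
g(1) = mex{} = 0
g(2) = mex{0} = 1
g(3) = mex{0} = 1
g(4) = mex{0,1} = 2
g(5) = mex{0,1} = 2
g(6) = mex{1,2} = 0
g(7) = mex{1,2} = 0
g(8) = mex{0,2} = 1
g(9) = mex{0,2} = 1
g(10) = mex{0,1} = 2
So g(10) = 2.
Pile C is a plain Nim pile of size 13, so its Grundy value is 13.
By the Sprague-Grundy theorem, the Grundy value of a sum of independent games is the XOR of the component values.
Combined value = 11 XOR 2 XOR 13 = 4.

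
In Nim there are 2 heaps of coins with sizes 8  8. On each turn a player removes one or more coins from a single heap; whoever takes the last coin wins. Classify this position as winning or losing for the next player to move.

In binary:
  1000  (8)
  1000  (8)
  ----
  0000  (0)
The nim-sum is 0, so this is a P-position: the player to move is in a losing position under optimal play.

Losing position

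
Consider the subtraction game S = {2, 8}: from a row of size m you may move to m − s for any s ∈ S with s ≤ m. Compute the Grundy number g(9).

Build the Grundy sequence with g(k) = mex{g(k−s) : s ∈ {2, 8}, s ≤ k}:
k:     0  1  2  3  4  5  6  7  8  9
g(k):  0  0  1  1  0  0  1  1  2  2
So g(9) = 2.

2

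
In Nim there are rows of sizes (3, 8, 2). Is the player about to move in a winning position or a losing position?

Compute the nim-sum pairwise:
3 ⊕ 8 = 11
11 ⊕ 2 = 9
The nim-sum is 9 ≠ 0, so this is an N-position: the player to move can win.

Winning position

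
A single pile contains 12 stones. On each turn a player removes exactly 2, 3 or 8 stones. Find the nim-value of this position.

Compute g(0), g(1), … for moves {2, 3, 8}:
k:     0  1  2  3  4  5  6  7  8  9 10 11 12
g(k):  0  0  1  1  2  0  0  1  1  2  0  0  1
So g(12) = 1.

1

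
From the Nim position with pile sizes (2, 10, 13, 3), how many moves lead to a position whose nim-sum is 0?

1

Compute the nim-sum pairwise:
2 ⊕ 10 = 8
8 ⊕ 13 = 5
5 ⊕ 3 = 6
The overall nim-sum is X = 6. A pile of size p has a winning move iff p XOR X < p (reduce it to p XOR X).
  2: 2 XOR 6 = 4 ≥ 2 — no move.
  10: 10 XOR 6 = 12 ≥ 10 — no move.
  13: 13 XOR 6 = 11 < 13 — winning move (to 11).
  3: 3 XOR 6 = 5 ≥ 3 — no move.
That gives 1 winning move.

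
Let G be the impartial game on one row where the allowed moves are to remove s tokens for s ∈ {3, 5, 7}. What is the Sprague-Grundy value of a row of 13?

1

Build the Grundy sequence with g(k) = mex{g(k−s) : s ∈ {3, 5, 7}, s ≤ k}:
g(0) = mex{} = 0
g(1) = mex{} = 0
g(2) = mex{} = 0
g(3) = mex{0} = 1
g(4) = mex{0} = 1
g(5) = mex{0} = 1
g(6) = mex{0,1} = 2
g(7) = mex{0,1} = 2
g(8) = mex{0,1} = 2
g(9) = mex{0,1,2} = 3
g(10) = mex{1,2} = 0
g(11) = mex{1,2} = 0
g(12) = mex{1,2,3} = 0
g(13) = mex{0,2} = 1
So g(13) = 1.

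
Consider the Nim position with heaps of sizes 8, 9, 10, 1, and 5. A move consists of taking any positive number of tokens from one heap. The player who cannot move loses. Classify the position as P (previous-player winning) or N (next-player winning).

N-position

Write each in binary and XOR column by column:
  1000  (8)
  1001  (9)
  1010  (10)
  0001  (1)
  0101  (5)
  ----
  1111  (15)
The nim-sum is 15 ≠ 0, so this is an N-position: the player to move can win.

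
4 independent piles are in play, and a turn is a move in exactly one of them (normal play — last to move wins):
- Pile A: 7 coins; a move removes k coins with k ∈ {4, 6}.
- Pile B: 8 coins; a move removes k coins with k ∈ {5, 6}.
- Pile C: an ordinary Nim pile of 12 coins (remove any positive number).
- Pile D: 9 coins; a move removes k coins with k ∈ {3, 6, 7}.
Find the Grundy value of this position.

15

For pile A, compute g(0), g(1), … with moves {4, 6}:
g(0) = mex{} = 0
g(1) = mex{} = 0
g(2) = mex{} = 0
g(3) = mex{} = 0
g(4) = mex{0} = 1
g(5) = mex{0} = 1
g(6) = mex{0} = 1
g(7) = mex{0} = 1
So g(7) = 1.
Build the Grundy sequence for pile B with g(k) = mex{g(k−s) : s ∈ {5, 6}, s ≤ k}:
k:     0  1  2  3  4  5  6  7  8
g(k):  0  0  0  0  0  1  1  1  1
So g(8) = 1.
Pile C is a plain Nim pile of size 12, so its Grundy value is 12.
Build the Grundy sequence for pile D with g(k) = mex{g(k−s) : s ∈ {3, 6, 7}, s ≤ k}:
k:     0  1  2  3  4  5  6  7  8  9
g(k):  0  0  0  1  1  1  2  2  2  3
So g(9) = 3.
The value of a disjunctive sum is the nim-sum of the parts.
Combined value = 1 XOR 1 XOR 12 XOR 3 = 15.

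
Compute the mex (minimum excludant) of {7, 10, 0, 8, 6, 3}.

1

0 is in the set but 1 is not, so the mex is 1.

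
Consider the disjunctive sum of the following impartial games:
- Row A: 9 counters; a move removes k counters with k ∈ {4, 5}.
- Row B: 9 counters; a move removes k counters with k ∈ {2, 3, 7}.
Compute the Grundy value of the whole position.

Grundy values for row A (subtraction set {4, 5}):
g(0) = mex{} = 0
g(1) = mex{} = 0
g(2) = mex{} = 0
g(3) = mex{} = 0
g(4) = mex{0} = 1
g(5) = mex{0} = 1
g(6) = mex{0} = 1
g(7) = mex{0} = 1
g(8) = mex{0,1} = 2
g(9) = mex{1} = 0
So g(9) = 0.
Build the Grundy sequence for row B with g(k) = mex{g(k−s) : s ∈ {2, 3, 7}, s ≤ k}:
k:     0  1  2  3  4  5  6  7  8  9
g(k):  0  0  1  1  2  0  0  1  1  2
So g(9) = 2.
By the Sprague-Grundy theorem, the Grundy value of a sum of independent games is the XOR of the component values.
Combined value = 0 ⊕ 2 = 2.

2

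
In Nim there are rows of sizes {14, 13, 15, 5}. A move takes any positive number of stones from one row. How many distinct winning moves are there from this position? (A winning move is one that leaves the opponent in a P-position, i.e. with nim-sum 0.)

3

In binary:
  1110  (14)
  1101  (13)
  1111  (15)
  0101  (5)
  ----
  1001  (9)
The overall nim-sum is X = 9. A row of size p has a winning move iff p XOR X < p (reduce it to p XOR X).
  14: 14 XOR 9 = 7 < 14 — winning move (to 7).
  13: 13 XOR 9 = 4 < 13 — winning move (to 4).
  15: 15 XOR 9 = 6 < 15 — winning move (to 6).
  5: 5 XOR 9 = 12 ≥ 5 — no move.
That gives 3 winning moves.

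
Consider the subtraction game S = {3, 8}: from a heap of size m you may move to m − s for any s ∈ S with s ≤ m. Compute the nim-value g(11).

0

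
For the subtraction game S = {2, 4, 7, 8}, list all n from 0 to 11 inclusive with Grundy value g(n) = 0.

0, 1, 6, 11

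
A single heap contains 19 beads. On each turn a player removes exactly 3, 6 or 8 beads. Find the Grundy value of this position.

2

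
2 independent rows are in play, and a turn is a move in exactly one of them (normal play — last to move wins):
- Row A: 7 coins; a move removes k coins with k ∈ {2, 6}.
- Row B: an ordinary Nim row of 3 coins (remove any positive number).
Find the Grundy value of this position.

2

Build the Grundy sequence for row A with g(k) = mex{g(k−s) : s ∈ {2, 6}, s ≤ k}:
g(0) = mex{} = 0
g(1) = mex{} = 0
g(2) = mex{0} = 1
g(3) = mex{0} = 1
g(4) = mex{1} = 0
g(5) = mex{1} = 0
g(6) = mex{0} = 1
g(7) = mex{0} = 1
So g(7) = 1.
Row B is a plain Nim row of size 3, so its Grundy value is 3.
By the Sprague-Grundy theorem, the Grundy value of a sum of independent games is the XOR of the component values.
Combined value = 1 ⊕ 3 = 2.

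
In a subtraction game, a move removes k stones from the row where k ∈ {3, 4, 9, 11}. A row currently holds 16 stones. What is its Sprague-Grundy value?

3

Grundy values for subtraction set {3, 4, 9, 11}:
k:     0  1  2  3  4  5  6  7  8  9 10 11 12 13 14 15 16
g(k):  0  0  0  1  1  1  2  0  0  3  1  1  2  2  0  0  3
So g(16) = 3.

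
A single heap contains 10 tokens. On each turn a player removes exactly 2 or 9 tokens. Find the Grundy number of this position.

1

Build the Grundy sequence with g(k) = mex{g(k−s) : s ∈ {2, 9}, s ≤ k}:
g(0) = mex{} = 0
g(1) = mex{} = 0
g(2) = mex{0} = 1
g(3) = mex{0} = 1
g(4) = mex{1} = 0
g(5) = mex{1} = 0
g(6) = mex{0} = 1
g(7) = mex{0} = 1
g(8) = mex{1} = 0
g(9) = mex{0,1} = 2
g(10) = mex{0} = 1
So g(10) = 1.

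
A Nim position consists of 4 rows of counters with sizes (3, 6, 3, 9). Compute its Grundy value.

15

Compute the nim-sum pairwise:
3 XOR 6 = 5
5 XOR 3 = 6
6 XOR 9 = 15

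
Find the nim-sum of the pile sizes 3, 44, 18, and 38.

27

Compute the nim-sum pairwise:
3 ⊕ 44 = 47
47 ⊕ 18 = 61
61 ⊕ 38 = 27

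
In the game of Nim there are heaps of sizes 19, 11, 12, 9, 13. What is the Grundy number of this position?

16

Compute the nim-sum pairwise:
19 ^ 11 = 24
24 ^ 12 = 20
20 ^ 9 = 29
29 ^ 13 = 16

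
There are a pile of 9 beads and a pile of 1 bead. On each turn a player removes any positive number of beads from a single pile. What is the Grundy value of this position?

8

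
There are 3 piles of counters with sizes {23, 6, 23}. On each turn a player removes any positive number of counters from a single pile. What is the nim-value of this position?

6

Compute the nim-sum pairwise:
23 ^ 6 = 17
17 ^ 23 = 6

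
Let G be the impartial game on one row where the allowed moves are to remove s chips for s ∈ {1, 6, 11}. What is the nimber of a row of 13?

Compute g(0), g(1), … for moves {1, 6, 11}:
k:     0  1  2  3  4  5  6  7  8  9 10 11 12 13
g(k):  0  1  0  1  0  1  2  0  1  0  1  2  0  1
So g(13) = 1.

1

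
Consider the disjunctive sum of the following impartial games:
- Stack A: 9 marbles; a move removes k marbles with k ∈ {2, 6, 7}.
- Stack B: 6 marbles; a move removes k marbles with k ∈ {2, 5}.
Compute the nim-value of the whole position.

1

Build the Grundy sequence for stack A with g(k) = mex{g(k−s) : s ∈ {2, 6, 7}, s ≤ k}:
k:     0  1  2  3  4  5  6  7  8  9
g(k):  0  0  1  1  0  0  1  1  2  0
So g(9) = 0.
For stack B, compute g(0), g(1), … with moves {2, 5}:
k:     0  1  2  3  4  5  6
g(k):  0  0  1  1  0  2  1
So g(6) = 1.
The value of a disjunctive sum is the nim-sum of the parts.
Combined value = 0 XOR 1 = 1.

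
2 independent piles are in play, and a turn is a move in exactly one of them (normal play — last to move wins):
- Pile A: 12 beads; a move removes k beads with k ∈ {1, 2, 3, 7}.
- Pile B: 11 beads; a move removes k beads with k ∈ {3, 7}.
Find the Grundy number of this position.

0

Build the Grundy sequence for pile A with g(k) = mex{g(k−s) : s ∈ {1, 2, 3, 7}, s ≤ k}:
g(0) = mex{} = 0
g(1) = mex{0} = 1
g(2) = mex{0,1} = 2
g(3) = mex{0,1,2} = 3
g(4) = mex{1,2,3} = 0
g(5) = mex{0,2,3} = 1
g(6) = mex{0,1,3} = 2
g(7) = mex{0,1,2} = 3
g(8) = mex{1,2,3} = 0
g(9) = mex{0,2,3} = 1
g(10) = mex{0,1,3} = 2
g(11) = mex{0,1,2} = 3
g(12) = mex{1,2,3} = 0
So g(12) = 0.
Grundy values for pile B (subtraction set {3, 7}):
g(0) = mex{} = 0
g(1) = mex{} = 0
g(2) = mex{} = 0
g(3) = mex{0} = 1
g(4) = mex{0} = 1
g(5) = mex{0} = 1
g(6) = mex{1} = 0
g(7) = mex{0,1} = 2
g(8) = mex{0,1} = 2
g(9) = mex{0} = 1
g(10) = mex{1,2} = 0
g(11) = mex{1,2} = 0
So g(11) = 0.
By the Sprague-Grundy theorem, the Grundy value of a sum of independent games is the XOR of the component values.
Combined value = 0 XOR 0 = 0.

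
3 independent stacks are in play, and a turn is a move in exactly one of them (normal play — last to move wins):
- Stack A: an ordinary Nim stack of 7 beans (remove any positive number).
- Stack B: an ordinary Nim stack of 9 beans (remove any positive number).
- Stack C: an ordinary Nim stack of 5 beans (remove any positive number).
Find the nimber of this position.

Stack A is a plain Nim stack of size 7, so its Grundy value is 7.
Stack B is a plain Nim stack of size 9, so its Grundy value is 9.
Stack C is a plain Nim stack of size 5, so its Grundy value is 5.
By the Sprague-Grundy theorem, the Grundy value of a sum of independent games is the XOR of the component values.
Combined value = 7 XOR 9 XOR 5 = 11.

11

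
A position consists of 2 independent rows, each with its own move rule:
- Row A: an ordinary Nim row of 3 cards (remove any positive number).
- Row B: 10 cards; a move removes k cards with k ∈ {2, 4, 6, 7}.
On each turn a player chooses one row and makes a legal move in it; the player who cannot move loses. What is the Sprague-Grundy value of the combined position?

3

Row A is a plain Nim row of size 3, so its Grundy value is 3.
Grundy values for row B (subtraction set {2, 4, 6, 7}):
g(0) = mex{} = 0
g(1) = mex{} = 0
g(2) = mex{0} = 1
g(3) = mex{0} = 1
g(4) = mex{0,1} = 2
g(5) = mex{0,1} = 2
g(6) = mex{0,1,2} = 3
g(7) = mex{0,1,2} = 3
g(8) = mex{0,1,2,3} = 4
g(9) = mex{1,2,3} = 0
g(10) = mex{1,2,3,4} = 0
So g(10) = 0.
The value of a disjunctive sum is the nim-sum of the parts.
Combined value = 3 XOR 0 = 3.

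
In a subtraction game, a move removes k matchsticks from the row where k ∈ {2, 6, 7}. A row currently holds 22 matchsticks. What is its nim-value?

0

Grundy values for subtraction set {2, 6, 7}:
k:     0  1  2  3  4  5  6  7  8  9 10 11 12 13 14 15 16 17 18 19 20 21 22
g(k):  0  0  1  1  0  0  1  1  2  0  3  1  2  0  0  1  1  0  0  1  1  2  0
So g(22) = 0.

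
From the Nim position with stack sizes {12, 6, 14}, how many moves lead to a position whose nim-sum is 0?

3

Nim-sum: 12 ^ 6 ^ 14 = 4.
The overall nim-sum is X = 4. A stack of size p has a winning move iff p XOR X < p (reduce it to p XOR X).
  12: 12 XOR 4 = 8 < 12 — winning move (to 8).
  6: 6 XOR 4 = 2 < 6 — winning move (to 2).
  14: 14 XOR 4 = 10 < 14 — winning move (to 10).
That gives 3 winning moves.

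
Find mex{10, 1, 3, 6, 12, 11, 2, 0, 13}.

4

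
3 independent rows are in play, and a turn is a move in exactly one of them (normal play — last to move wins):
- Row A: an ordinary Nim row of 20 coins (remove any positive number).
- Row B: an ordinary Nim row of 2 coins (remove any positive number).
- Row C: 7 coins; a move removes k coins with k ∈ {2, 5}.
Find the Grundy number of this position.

22

Row A is a plain Nim row of size 20, so its Grundy value is 20.
Row B is a plain Nim row of size 2, so its Grundy value is 2.
Build the Grundy sequence for row C with g(k) = mex{g(k−s) : s ∈ {2, 5}, s ≤ k}:
k:     0  1  2  3  4  5  6  7
g(k):  0  0  1  1  0  2  1  0
So g(7) = 0.
The value of a disjunctive sum is the nim-sum of the parts.
Combined value = 20 ⊕ 2 ⊕ 0 = 22.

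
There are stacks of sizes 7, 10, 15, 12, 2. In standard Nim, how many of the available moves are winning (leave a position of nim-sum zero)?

Write each in binary and XOR column by column:
  0111  (7)
  1010  (10)
  1111  (15)
  1100  (12)
  0010  (2)
  ----
  1100  (12)
The overall nim-sum is X = 12. A stack of size p has a winning move iff p XOR X < p (reduce it to p XOR X).
  7: 7 XOR 12 = 11 ≥ 7 — no move.
  10: 10 XOR 12 = 6 < 10 — winning move (to 6).
  15: 15 XOR 12 = 3 < 15 — winning move (to 3).
  12: 12 XOR 12 = 0 < 12 — winning move (to 0).
  2: 2 XOR 12 = 14 ≥ 2 — no move.
That gives 3 winning moves.

3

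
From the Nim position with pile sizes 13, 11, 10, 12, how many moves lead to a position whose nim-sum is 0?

0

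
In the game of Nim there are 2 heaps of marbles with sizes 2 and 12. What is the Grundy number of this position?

Compute the nim-sum pairwise:
2 ⊕ 12 = 14

14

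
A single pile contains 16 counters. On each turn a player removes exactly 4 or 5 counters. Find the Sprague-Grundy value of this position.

1

Compute g(0), g(1), … for moves {4, 5}:
k:     0  1  2  3  4  5  6  7  8  9 10 11 12 13 14 15 16
g(k):  0  0  0  0  1  1  1  1  2  0  0  0  0  1  1  1  1
So g(16) = 1.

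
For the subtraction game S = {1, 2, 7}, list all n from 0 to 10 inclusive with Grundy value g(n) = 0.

0, 3, 6, 9

Build the Grundy sequence with g(k) = mex{g(k−s) : s ∈ {1, 2, 7}, s ≤ k}:
g(0) = mex{} = 0
g(1) = mex{0} = 1
g(2) = mex{0,1} = 2
g(3) = mex{1,2} = 0
g(4) = mex{0,2} = 1
g(5) = mex{0,1} = 2
g(6) = mex{1,2} = 0
g(7) = mex{0,2} = 1
g(8) = mex{0,1} = 2
g(9) = mex{1,2} = 0
g(10) = mex{0,2} = 1
The P-positions (g = 0) in 0..10 are 0, 3, 6, 9.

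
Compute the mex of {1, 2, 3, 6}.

0 is not in the set, so the mex is 0.

0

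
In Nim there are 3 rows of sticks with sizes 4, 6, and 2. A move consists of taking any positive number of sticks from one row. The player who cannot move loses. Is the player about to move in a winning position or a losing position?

Losing position

Compute the nim-sum pairwise:
4 ⊕ 6 = 2
2 ⊕ 2 = 0
The nim-sum is 0, so this is a P-position: the player to move is in a losing position under optimal play.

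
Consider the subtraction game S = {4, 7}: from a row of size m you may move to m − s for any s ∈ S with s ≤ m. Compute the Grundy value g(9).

2

Grundy values for subtraction set {4, 7}:
k:     0  1  2  3  4  5  6  7  8  9
g(k):  0  0  0  0  1  1  1  1  2  2
So g(9) = 2.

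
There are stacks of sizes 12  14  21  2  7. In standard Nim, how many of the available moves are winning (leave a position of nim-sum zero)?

Nim-sum: 12 ⊕ 14 ⊕ 21 ⊕ 2 ⊕ 7 = 18.
The overall nim-sum is X = 18. A stack of size p has a winning move iff p XOR X < p (reduce it to p XOR X).
  12: 12 XOR 18 = 30 ≥ 12 — no move.
  14: 14 XOR 18 = 28 ≥ 14 — no move.
  21: 21 XOR 18 = 7 < 21 — winning move (to 7).
  2: 2 XOR 18 = 16 ≥ 2 — no move.
  7: 7 XOR 18 = 21 ≥ 7 — no move.
That gives 1 winning move.

1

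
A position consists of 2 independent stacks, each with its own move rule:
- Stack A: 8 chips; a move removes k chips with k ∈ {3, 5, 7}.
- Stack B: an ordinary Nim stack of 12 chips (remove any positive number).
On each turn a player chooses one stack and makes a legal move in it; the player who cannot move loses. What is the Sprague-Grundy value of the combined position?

Build the Grundy sequence for stack A with g(k) = mex{g(k−s) : s ∈ {3, 5, 7}, s ≤ k}:
k:     0  1  2  3  4  5  6  7  8
g(k):  0  0  0  1  1  1  2  2  2
So g(8) = 2.
Stack B is a plain Nim stack of size 12, so its Grundy value is 12.
The value of a disjunctive sum is the nim-sum of the parts.
Combined value = 2 XOR 12 = 14.

14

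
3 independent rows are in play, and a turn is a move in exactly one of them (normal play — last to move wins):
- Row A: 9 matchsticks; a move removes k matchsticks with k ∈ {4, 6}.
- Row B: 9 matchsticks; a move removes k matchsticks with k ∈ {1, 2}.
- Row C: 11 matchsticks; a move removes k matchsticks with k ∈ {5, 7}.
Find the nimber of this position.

0

For row A, compute g(0), g(1), … with moves {4, 6}:
k:     0  1  2  3  4  5  6  7  8  9
g(k):  0  0  0  0  1  1  1  1  2  2
So g(9) = 2.
Build the Grundy sequence for row B with g(k) = mex{g(k−s) : s ∈ {1, 2}, s ≤ k}:
k:     0  1  2  3  4  5  6  7  8  9
g(k):  0  1  2  0  1  2  0  1  2  0
So g(9) = 0.
Grundy values for row C (subtraction set {5, 7}):
k:     0  1  2  3  4  5  6  7  8  9 10 11
g(k):  0  0  0  0  0  1  1  1  1  1  2  2
So g(11) = 2.
By the Sprague-Grundy theorem, the Grundy value of a sum of independent games is the XOR of the component values.
Combined value = 2 ⊕ 0 ⊕ 2 = 0.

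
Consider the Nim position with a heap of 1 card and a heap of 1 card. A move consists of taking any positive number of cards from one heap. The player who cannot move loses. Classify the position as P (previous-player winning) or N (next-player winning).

P-position

Compute the nim-sum pairwise:
1 ⊕ 1 = 0
The nim-sum is 0, so this is a P-position: the player to move is in a losing position under optimal play.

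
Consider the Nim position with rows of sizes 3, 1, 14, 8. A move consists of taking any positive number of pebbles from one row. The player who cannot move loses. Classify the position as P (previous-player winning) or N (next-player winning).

Write each in binary and XOR column by column:
  0011  (3)
  0001  (1)
  1110  (14)
  1000  (8)
  ----
  0100  (4)
The nim-sum is 4 ≠ 0, so this is an N-position: the player to move can win.

N-position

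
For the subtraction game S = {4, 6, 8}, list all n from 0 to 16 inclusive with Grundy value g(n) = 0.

Grundy values for subtraction set {4, 6, 8}:
k:     0  1  2  3  4  5  6  7  8  9 10 11 12 13 14 15 16
g(k):  0  0  0  0  1  1  1  1  2  2  2  2  0  0  0  0  1
The P-positions (g = 0) in 0..16 are 0, 1, 2, 3, 12, 13, 14, 15.

0, 1, 2, 3, 12, 13, 14, 15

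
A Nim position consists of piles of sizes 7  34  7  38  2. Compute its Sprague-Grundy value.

Nim-sum: 7 ^ 34 ^ 7 ^ 38 ^ 2 = 6.

6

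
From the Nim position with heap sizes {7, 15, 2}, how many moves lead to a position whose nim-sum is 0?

1

Nim-sum: 7 ⊕ 15 ⊕ 2 = 10.
The overall nim-sum is X = 10. A heap of size p has a winning move iff p XOR X < p (reduce it to p XOR X).
  7: 7 XOR 10 = 13 ≥ 7 — no move.
  15: 15 XOR 10 = 5 < 15 — winning move (to 5).
  2: 2 XOR 10 = 8 ≥ 2 — no move.
That gives 1 winning move.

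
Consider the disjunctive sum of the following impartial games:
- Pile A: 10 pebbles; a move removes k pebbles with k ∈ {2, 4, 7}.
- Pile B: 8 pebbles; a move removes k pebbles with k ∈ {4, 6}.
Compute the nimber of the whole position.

0

Build the Grundy sequence for pile A with g(k) = mex{g(k−s) : s ∈ {2, 4, 7}, s ≤ k}:
k:     0  1  2  3  4  5  6  7  8  9 10
g(k):  0  0  1  1  2  2  0  3  1  0  2
So g(10) = 2.
Build the Grundy sequence for pile B with g(k) = mex{g(k−s) : s ∈ {4, 6}, s ≤ k}:
k:     0  1  2  3  4  5  6  7  8
g(k):  0  0  0  0  1  1  1  1  2
So g(8) = 2.
By the Sprague-Grundy theorem, the Grundy value of a sum of independent games is the XOR of the component values.
Combined value = 2 XOR 2 = 0.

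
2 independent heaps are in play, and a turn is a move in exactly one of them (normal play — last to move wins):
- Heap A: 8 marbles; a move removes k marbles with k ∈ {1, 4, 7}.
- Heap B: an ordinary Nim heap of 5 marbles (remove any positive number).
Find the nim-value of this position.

Build the Grundy sequence for heap A with g(k) = mex{g(k−s) : s ∈ {1, 4, 7}, s ≤ k}:
k:     0  1  2  3  4  5  6  7  8
g(k):  0  1  0  1  2  0  1  2  0
So g(8) = 0.
Heap B is a plain Nim heap of size 5, so its Grundy value is 5.
By the Sprague-Grundy theorem, the Grundy value of a sum of independent games is the XOR of the component values.
Combined value = 0 XOR 5 = 5.

5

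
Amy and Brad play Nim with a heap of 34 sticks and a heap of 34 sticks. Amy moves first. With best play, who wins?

Brad wins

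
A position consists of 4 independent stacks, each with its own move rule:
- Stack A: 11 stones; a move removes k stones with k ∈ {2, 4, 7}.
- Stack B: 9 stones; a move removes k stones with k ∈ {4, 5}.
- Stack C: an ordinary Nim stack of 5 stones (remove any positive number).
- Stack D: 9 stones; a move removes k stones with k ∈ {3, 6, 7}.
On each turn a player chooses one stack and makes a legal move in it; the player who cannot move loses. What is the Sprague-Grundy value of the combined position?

7

For stack A, compute g(0), g(1), … with moves {2, 4, 7}:
k:     0  1  2  3  4  5  6  7  8  9 10 11
g(k):  0  0  1  1  2  2  0  3  1  0  2  1
So g(11) = 1.
Grundy values for stack B (subtraction set {4, 5}):
g(0) = mex{} = 0
g(1) = mex{} = 0
g(2) = mex{} = 0
g(3) = mex{} = 0
g(4) = mex{0} = 1
g(5) = mex{0} = 1
g(6) = mex{0} = 1
g(7) = mex{0} = 1
g(8) = mex{0,1} = 2
g(9) = mex{1} = 0
So g(9) = 0.
Stack C is a plain Nim stack of size 5, so its Grundy value is 5.
Grundy values for stack D (subtraction set {3, 6, 7}):
g(0) = mex{} = 0
g(1) = mex{} = 0
g(2) = mex{} = 0
g(3) = mex{0} = 1
g(4) = mex{0} = 1
g(5) = mex{0} = 1
g(6) = mex{0,1} = 2
g(7) = mex{0,1} = 2
g(8) = mex{0,1} = 2
g(9) = mex{0,1,2} = 3
So g(9) = 3.
The value of a disjunctive sum is the nim-sum of the parts.
Combined value = 1 XOR 0 XOR 5 XOR 3 = 7.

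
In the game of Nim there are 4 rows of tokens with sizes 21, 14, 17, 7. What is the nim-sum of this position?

Nim-sum: 21 XOR 14 XOR 17 XOR 7 = 13.

13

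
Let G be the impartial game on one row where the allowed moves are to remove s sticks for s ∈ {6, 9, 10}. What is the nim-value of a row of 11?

1

Compute g(0), g(1), … for moves {6, 9, 10}:
g(0) = mex{} = 0
g(1) = mex{} = 0
g(2) = mex{} = 0
g(3) = mex{} = 0
g(4) = mex{} = 0
g(5) = mex{} = 0
g(6) = mex{0} = 1
g(7) = mex{0} = 1
g(8) = mex{0} = 1
g(9) = mex{0} = 1
g(10) = mex{0} = 1
g(11) = mex{0} = 1
So g(11) = 1.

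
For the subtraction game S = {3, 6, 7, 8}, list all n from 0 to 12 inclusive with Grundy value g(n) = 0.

0, 1, 2, 11, 12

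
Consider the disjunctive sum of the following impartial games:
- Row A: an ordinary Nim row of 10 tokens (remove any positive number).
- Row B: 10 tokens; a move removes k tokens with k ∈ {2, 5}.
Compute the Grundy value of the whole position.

Row A is a plain Nim row of size 10, so its Grundy value is 10.
Grundy values for row B (subtraction set {2, 5}):
k:     0  1  2  3  4  5  6  7  8  9 10
g(k):  0  0  1  1  0  2  1  0  0  1  1
So g(10) = 1.
The value of a disjunctive sum is the nim-sum of the parts.
Combined value = 10 XOR 1 = 11.

11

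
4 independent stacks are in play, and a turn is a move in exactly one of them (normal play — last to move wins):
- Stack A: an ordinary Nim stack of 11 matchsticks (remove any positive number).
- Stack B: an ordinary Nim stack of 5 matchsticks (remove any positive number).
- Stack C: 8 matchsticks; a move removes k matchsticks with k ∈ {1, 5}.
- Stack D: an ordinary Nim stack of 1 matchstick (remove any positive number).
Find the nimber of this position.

15

Stack A is a plain Nim stack of size 11, so its Grundy value is 11.
Stack B is a plain Nim stack of size 5, so its Grundy value is 5.
Build the Grundy sequence for stack C with g(k) = mex{g(k−s) : s ∈ {1, 5}, s ≤ k}:
k:     0  1  2  3  4  5  6  7  8
g(k):  0  1  0  1  0  1  0  1  0
So g(8) = 0.
Stack D is a plain Nim stack of size 1, so its Grundy value is 1.
The value of a disjunctive sum is the nim-sum of the parts.
Combined value = 11 XOR 5 XOR 0 XOR 1 = 15.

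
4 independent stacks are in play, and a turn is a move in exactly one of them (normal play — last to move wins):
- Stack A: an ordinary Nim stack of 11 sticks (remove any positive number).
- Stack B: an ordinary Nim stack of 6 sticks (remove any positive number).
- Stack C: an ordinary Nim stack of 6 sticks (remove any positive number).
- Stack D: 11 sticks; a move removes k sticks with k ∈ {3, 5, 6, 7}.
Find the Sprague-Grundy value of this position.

11

Stack A is a plain Nim stack of size 11, so its Grundy value is 11.
Stack B is a plain Nim stack of size 6, so its Grundy value is 6.
Stack C is a plain Nim stack of size 6, so its Grundy value is 6.
Grundy values for stack D (subtraction set {3, 5, 6, 7}):
g(0) = mex{} = 0
g(1) = mex{} = 0
g(2) = mex{} = 0
g(3) = mex{0} = 1
g(4) = mex{0} = 1
g(5) = mex{0} = 1
g(6) = mex{0,1} = 2
g(7) = mex{0,1} = 2
g(8) = mex{0,1} = 2
g(9) = mex{0,1,2} = 3
g(10) = mex{1,2} = 0
g(11) = mex{1,2} = 0
So g(11) = 0.
By the Sprague-Grundy theorem, the Grundy value of a sum of independent games is the XOR of the component values.
Combined value = 11 XOR 6 XOR 6 XOR 0 = 11.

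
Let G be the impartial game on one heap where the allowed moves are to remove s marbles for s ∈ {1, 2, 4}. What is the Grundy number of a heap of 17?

2

Build the Grundy sequence with g(k) = mex{g(k−s) : s ∈ {1, 2, 4}, s ≤ k}:
k:     0  1  2  3  4  5  6  7  8  9 10 11 12 13 14 15 16 17
g(k):  0  1  2  0  1  2  0  1  2  0  1  2  0  1  2  0  1  2
So g(17) = 2.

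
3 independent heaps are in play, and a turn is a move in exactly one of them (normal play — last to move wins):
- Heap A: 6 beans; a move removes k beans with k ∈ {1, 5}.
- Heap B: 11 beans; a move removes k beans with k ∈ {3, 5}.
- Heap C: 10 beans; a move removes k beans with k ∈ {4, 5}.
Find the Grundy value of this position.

Build the Grundy sequence for heap A with g(k) = mex{g(k−s) : s ∈ {1, 5}, s ≤ k}:
k:     0  1  2  3  4  5  6
g(k):  0  1  0  1  0  1  0
So g(6) = 0.
Grundy values for heap B (subtraction set {3, 5}):
g(0) = mex{} = 0
g(1) = mex{} = 0
g(2) = mex{} = 0
g(3) = mex{0} = 1
g(4) = mex{0} = 1
g(5) = mex{0} = 1
g(6) = mex{0,1} = 2
g(7) = mex{0,1} = 2
g(8) = mex{1} = 0
g(9) = mex{1,2} = 0
g(10) = mex{1,2} = 0
g(11) = mex{0,2} = 1
So g(11) = 1.
Build the Grundy sequence for heap C with g(k) = mex{g(k−s) : s ∈ {4, 5}, s ≤ k}:
g(0) = mex{} = 0
g(1) = mex{} = 0
g(2) = mex{} = 0
g(3) = mex{} = 0
g(4) = mex{0} = 1
g(5) = mex{0} = 1
g(6) = mex{0} = 1
g(7) = mex{0} = 1
g(8) = mex{0,1} = 2
g(9) = mex{1} = 0
g(10) = mex{1} = 0
So g(10) = 0.
By the Sprague-Grundy theorem, the Grundy value of a sum of independent games is the XOR of the component values.
Combined value = 0 XOR 1 XOR 0 = 1.

1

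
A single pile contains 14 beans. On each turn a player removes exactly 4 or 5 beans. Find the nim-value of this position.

1

Grundy values for subtraction set {4, 5}:
k:     0  1  2  3  4  5  6  7  8  9 10 11 12 13 14
g(k):  0  0  0  0  1  1  1  1  2  0  0  0  0  1  1
So g(14) = 1.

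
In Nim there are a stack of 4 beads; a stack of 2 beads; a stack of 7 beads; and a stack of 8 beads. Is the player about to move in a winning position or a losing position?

Winning position

In binary:
  0100  (4)
  0010  (2)
  0111  (7)
  1000  (8)
  ----
  1001  (9)
The nim-sum is 9 ≠ 0, so this is an N-position: the player to move can win.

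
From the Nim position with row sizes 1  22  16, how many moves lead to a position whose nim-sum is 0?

Nim-sum: 1 XOR 22 XOR 16 = 7.
The overall nim-sum is X = 7. A row of size p has a winning move iff p XOR X < p (reduce it to p XOR X).
  1: 1 XOR 7 = 6 ≥ 1 — no move.
  22: 22 XOR 7 = 17 < 22 — winning move (to 17).
  16: 16 XOR 7 = 23 ≥ 16 — no move.
That gives 1 winning move.

1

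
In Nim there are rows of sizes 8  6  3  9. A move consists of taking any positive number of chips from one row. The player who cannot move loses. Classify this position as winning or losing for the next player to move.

Nim-sum: 8 XOR 6 XOR 3 XOR 9 = 4.
The nim-sum is 4 ≠ 0, so this is an N-position: the player to move can win.

Winning position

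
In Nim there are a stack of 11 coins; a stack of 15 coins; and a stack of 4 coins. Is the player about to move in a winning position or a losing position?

Write each in binary and XOR column by column:
  1011  (11)
  1111  (15)
  0100  (4)
  ----
  0000  (0)
The nim-sum is 0, so this is a P-position: the player to move is in a losing position under optimal play.

Losing position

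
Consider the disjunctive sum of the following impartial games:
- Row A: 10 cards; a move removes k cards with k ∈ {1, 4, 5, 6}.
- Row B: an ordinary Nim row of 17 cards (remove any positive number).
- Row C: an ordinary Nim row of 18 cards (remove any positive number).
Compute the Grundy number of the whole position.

2

For row A, compute g(0), g(1), … with moves {1, 4, 5, 6}:
g(0) = mex{} = 0
g(1) = mex{0} = 1
g(2) = mex{1} = 0
g(3) = mex{0} = 1
g(4) = mex{0,1} = 2
g(5) = mex{0,1,2} = 3
g(6) = mex{0,1,3} = 2
g(7) = mex{0,1,2} = 3
g(8) = mex{0,1,2,3} = 4
g(9) = mex{1,2,3,4} = 0
g(10) = mex{0,2,3} = 1
So g(10) = 1.
Row B is a plain Nim row of size 17, so its Grundy value is 17.
Row C is a plain Nim row of size 18, so its Grundy value is 18.
By the Sprague-Grundy theorem, the Grundy value of a sum of independent games is the XOR of the component values.
Combined value = 1 XOR 17 XOR 18 = 2.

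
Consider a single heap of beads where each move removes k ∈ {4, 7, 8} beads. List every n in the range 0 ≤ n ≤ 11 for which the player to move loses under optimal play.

0, 1, 2, 3

Compute g(0), g(1), … for moves {4, 7, 8}:
k:     0  1  2  3  4  5  6  7  8  9 10 11
g(k):  0  0  0  0  1  1  1  1  2  2  2  2
The P-positions (g = 0) in 0..11 are 0, 1, 2, 3.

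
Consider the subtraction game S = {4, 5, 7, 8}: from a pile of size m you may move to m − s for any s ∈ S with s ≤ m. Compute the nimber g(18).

Compute g(0), g(1), … for moves {4, 5, 7, 8}:
k:     0  1  2  3  4  5  6  7  8  9 10 11 12 13 14 15 16 17 18
g(k):  0  0  0  0  1  1  1  1  2  2  2  2  0  0  0  0  1  1  1
So g(18) = 1.

1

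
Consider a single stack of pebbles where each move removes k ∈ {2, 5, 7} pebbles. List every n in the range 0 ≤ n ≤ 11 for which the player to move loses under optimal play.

0, 1, 4, 10

Compute g(0), g(1), … for moves {2, 5, 7}:
k:     0  1  2  3  4  5  6  7  8  9 10 11
g(k):  0  0  1  1  0  2  1  3  2  2  0  3
The P-positions (g = 0) in 0..11 are 0, 1, 4, 10.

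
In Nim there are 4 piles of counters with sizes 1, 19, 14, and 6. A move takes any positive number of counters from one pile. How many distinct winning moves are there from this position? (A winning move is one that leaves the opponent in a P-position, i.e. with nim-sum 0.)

Nim-sum: 1 ⊕ 19 ⊕ 14 ⊕ 6 = 26.
The overall nim-sum is X = 26. A pile of size p has a winning move iff p XOR X < p (reduce it to p XOR X).
  1: 1 XOR 26 = 27 ≥ 1 — no move.
  19: 19 XOR 26 = 9 < 19 — winning move (to 9).
  14: 14 XOR 26 = 20 ≥ 14 — no move.
  6: 6 XOR 26 = 28 ≥ 6 — no move.
That gives 1 winning move.

1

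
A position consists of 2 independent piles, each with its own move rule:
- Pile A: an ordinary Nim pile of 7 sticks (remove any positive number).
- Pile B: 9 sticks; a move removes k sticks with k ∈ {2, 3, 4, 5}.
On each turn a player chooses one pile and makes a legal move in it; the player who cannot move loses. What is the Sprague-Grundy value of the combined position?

6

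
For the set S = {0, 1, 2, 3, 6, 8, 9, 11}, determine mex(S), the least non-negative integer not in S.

4

The values 0, 1, 2, 3 are all present; 4 is the first non-negative integer missing from the set.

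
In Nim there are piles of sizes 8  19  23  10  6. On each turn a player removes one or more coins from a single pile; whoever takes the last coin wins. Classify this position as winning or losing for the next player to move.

Losing position

Nim-sum: 8 ⊕ 19 ⊕ 23 ⊕ 10 ⊕ 6 = 0.
The nim-sum is 0, so this is a P-position: the player to move is in a losing position under optimal play.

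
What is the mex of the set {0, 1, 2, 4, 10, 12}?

3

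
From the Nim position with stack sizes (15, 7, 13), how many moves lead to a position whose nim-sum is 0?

3

Compute the nim-sum pairwise:
15 ^ 7 = 8
8 ^ 13 = 5
The overall nim-sum is X = 5. A stack of size p has a winning move iff p XOR X < p (reduce it to p XOR X).
  15: 15 XOR 5 = 10 < 15 — winning move (to 10).
  7: 7 XOR 5 = 2 < 7 — winning move (to 2).
  13: 13 XOR 5 = 8 < 13 — winning move (to 8).
That gives 3 winning moves.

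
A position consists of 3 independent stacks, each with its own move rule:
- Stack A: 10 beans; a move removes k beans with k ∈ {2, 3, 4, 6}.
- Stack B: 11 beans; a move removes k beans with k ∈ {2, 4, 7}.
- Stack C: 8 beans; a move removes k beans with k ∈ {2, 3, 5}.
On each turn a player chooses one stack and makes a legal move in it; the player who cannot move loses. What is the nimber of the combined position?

Build the Grundy sequence for stack A with g(k) = mex{g(k−s) : s ∈ {2, 3, 4, 6}, s ≤ k}:
g(0) = mex{} = 0
g(1) = mex{} = 0
g(2) = mex{0} = 1
g(3) = mex{0} = 1
g(4) = mex{0,1} = 2
g(5) = mex{0,1} = 2
g(6) = mex{0,1,2} = 3
g(7) = mex{0,1,2} = 3
g(8) = mex{1,2,3} = 0
g(9) = mex{1,2,3} = 0
g(10) = mex{0,2,3} = 1
So g(10) = 1.
For stack B, compute g(0), g(1), … with moves {2, 4, 7}:
g(0) = mex{} = 0
g(1) = mex{} = 0
g(2) = mex{0} = 1
g(3) = mex{0} = 1
g(4) = mex{0,1} = 2
g(5) = mex{0,1} = 2
g(6) = mex{1,2} = 0
g(7) = mex{0,1,2} = 3
g(8) = mex{0,2} = 1
g(9) = mex{1,2,3} = 0
g(10) = mex{0,1} = 2
g(11) = mex{0,2,3} = 1
So g(11) = 1.
Build the Grundy sequence for stack C with g(k) = mex{g(k−s) : s ∈ {2, 3, 5}, s ≤ k}:
g(0) = mex{} = 0
g(1) = mex{} = 0
g(2) = mex{0} = 1
g(3) = mex{0} = 1
g(4) = mex{0,1} = 2
g(5) = mex{0,1} = 2
g(6) = mex{0,1,2} = 3
g(7) = mex{1,2} = 0
g(8) = mex{1,2,3} = 0
So g(8) = 0.
By the Sprague-Grundy theorem, the Grundy value of a sum of independent games is the XOR of the component values.
Combined value = 1 ⊕ 1 ⊕ 0 = 0.

0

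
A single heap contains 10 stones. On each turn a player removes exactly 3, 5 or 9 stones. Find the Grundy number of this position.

3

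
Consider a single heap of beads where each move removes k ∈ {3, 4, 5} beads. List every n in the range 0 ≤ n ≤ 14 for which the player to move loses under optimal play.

0, 1, 2, 8, 9, 10

Compute g(0), g(1), … for moves {3, 4, 5}:
k:     0  1  2  3  4  5  6  7  8  9 10 11 12 13 14
g(k):  0  0  0  1  1  1  2  2  0  0  0  1  1  1  2
The P-positions (g = 0) in 0..14 are 0, 1, 2, 8, 9, 10.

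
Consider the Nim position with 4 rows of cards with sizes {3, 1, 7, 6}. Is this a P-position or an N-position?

Nim-sum: 3 XOR 1 XOR 7 XOR 6 = 3.
The nim-sum is 3 ≠ 0, so this is an N-position: the player to move can win.

N-position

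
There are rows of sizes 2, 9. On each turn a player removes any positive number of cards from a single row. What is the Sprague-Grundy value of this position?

Bitwise XOR of the heap sizes:
  0010  (2)
  1001  (9)
  ----
  1011  (11)

11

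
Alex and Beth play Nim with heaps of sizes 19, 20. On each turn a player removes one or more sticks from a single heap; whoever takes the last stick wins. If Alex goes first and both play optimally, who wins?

Alex wins

In binary:
  10011  (19)
  10100  (20)
  -----
  00111  (7)
The nim-sum is 7 ≠ 0, so this is an N-position: the player to move can win; Alex has a winning move.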